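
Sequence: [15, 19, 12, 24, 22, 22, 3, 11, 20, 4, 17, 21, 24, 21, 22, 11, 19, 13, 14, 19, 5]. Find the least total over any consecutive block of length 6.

76

(15, 19, 12, 24, 22, 22) → sum 114
(19, 12, 24, 22, 22, 3) → sum 102
(12, 24, 22, 22, 3, 11) → sum 94
(24, 22, 22, 3, 11, 20) → sum 102
(22, 22, 3, 11, 20, 4) → sum 82
(22, 3, 11, 20, 4, 17) → sum 77
(3, 11, 20, 4, 17, 21) → sum 76
(11, 20, 4, 17, 21, 24) → sum 97
(20, 4, 17, 21, 24, 21) → sum 107
(4, 17, 21, 24, 21, 22) → sum 109
(17, 21, 24, 21, 22, 11) → sum 116
(21, 24, 21, 22, 11, 19) → sum 118
(24, 21, 22, 11, 19, 13) → sum 110
(21, 22, 11, 19, 13, 14) → sum 100
(22, 11, 19, 13, 14, 19) → sum 98
(11, 19, 13, 14, 19, 5) → sum 81
Least of these is 76.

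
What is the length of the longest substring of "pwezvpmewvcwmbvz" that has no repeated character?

6

[p] len 1
[p, w] len 2
[p, w, e] len 3
[p, w, e, z] len 4
[p, w, e, z, v] len 5
[w, e, z, v, p] len 5
[w, e, z, v, p, m] len 6
[z, v, p, m, e] len 5
[z, v, p, m, e, w] len 6
[p, m, e, w, v] len 5
[p, m, e, w, v, c] len 6
[v, c, w] len 3
[v, c, w, m] len 4
[v, c, w, m, b] len 5
[c, w, m, b, v] len 5
[c, w, m, b, v, z] len 6
Longest all-distinct length: 6.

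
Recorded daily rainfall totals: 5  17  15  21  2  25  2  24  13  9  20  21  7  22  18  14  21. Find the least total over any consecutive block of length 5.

60

(5, 17, 15, 21, 2) → sum 60
(17, 15, 21, 2, 25) → sum 80
(15, 21, 2, 25, 2) → sum 65
(21, 2, 25, 2, 24) → sum 74
(2, 25, 2, 24, 13) → sum 66
(25, 2, 24, 13, 9) → sum 73
(2, 24, 13, 9, 20) → sum 68
(24, 13, 9, 20, 21) → sum 87
(13, 9, 20, 21, 7) → sum 70
(9, 20, 21, 7, 22) → sum 79
(20, 21, 7, 22, 18) → sum 88
(21, 7, 22, 18, 14) → sum 82
(7, 22, 18, 14, 21) → sum 82
Least of these is 60.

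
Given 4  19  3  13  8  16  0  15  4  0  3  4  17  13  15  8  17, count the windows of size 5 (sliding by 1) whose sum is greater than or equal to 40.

8

[4, 19, 3, 13, 8] → sum 47  ≥ 40 ✓
[19, 3, 13, 8, 16] → sum 59  ≥ 40 ✓
[3, 13, 8, 16, 0] → sum 40  ≥ 40 ✓
[13, 8, 16, 0, 15] → sum 52  ≥ 40 ✓
[8, 16, 0, 15, 4] → sum 43  ≥ 40 ✓
[16, 0, 15, 4, 0] → sum 35
[0, 15, 4, 0, 3] → sum 22
[15, 4, 0, 3, 4] → sum 26
[4, 0, 3, 4, 17] → sum 28
[0, 3, 4, 17, 13] → sum 37
[3, 4, 17, 13, 15] → sum 52  ≥ 40 ✓
[4, 17, 13, 15, 8] → sum 57  ≥ 40 ✓
[17, 13, 15, 8, 17] → sum 70  ≥ 40 ✓
8 windows satisfy the condition.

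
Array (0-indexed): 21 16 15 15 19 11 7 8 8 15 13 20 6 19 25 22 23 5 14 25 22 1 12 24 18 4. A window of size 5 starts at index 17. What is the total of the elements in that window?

Elements at indices 17..21: 5, 14, 25, 22, 1
sum(5, 14, 25, 22, 1) = 67

67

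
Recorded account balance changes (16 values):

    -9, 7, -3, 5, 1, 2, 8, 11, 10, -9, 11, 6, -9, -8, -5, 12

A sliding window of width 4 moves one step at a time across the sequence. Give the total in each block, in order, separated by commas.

(-9, 7, -3, 5) → sum 0
(7, -3, 5, 1) → sum 10
(-3, 5, 1, 2) → sum 5
(5, 1, 2, 8) → sum 16
(1, 2, 8, 11) → sum 22
(2, 8, 11, 10) → sum 31
(8, 11, 10, -9) → sum 20
(11, 10, -9, 11) → sum 23
(10, -9, 11, 6) → sum 18
(-9, 11, 6, -9) → sum -1
(11, 6, -9, -8) → sum 0
(6, -9, -8, -5) → sum -16
(-9, -8, -5, 12) → sum -10

0, 10, 5, 16, 22, 31, 20, 23, 18, -1, 0, -16, -10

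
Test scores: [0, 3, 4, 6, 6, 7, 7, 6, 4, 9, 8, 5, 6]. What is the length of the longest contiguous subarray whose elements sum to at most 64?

→ 0: sum 0, len 1
→ 3: sum 3, len 2
→ 4: sum 7, len 3
→ 6: sum 13, len 4
→ 6: sum 19, len 5
→ 7: sum 26, len 6
→ 7: sum 33, len 7
→ 6: sum 39, len 8
→ 4: sum 43, len 9
→ 9: sum 52, len 10
→ 8: sum 60, len 11
→ 5 (dropped 0, 3): sum 62, len 10
→ 6 (dropped 4): sum 64, len 10
Longest length seen: 11.

11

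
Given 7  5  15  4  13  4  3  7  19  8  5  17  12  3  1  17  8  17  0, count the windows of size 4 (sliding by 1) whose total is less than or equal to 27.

2

[7, 5, 15, 4] → sum 31
[5, 15, 4, 13] → sum 37
[15, 4, 13, 4] → sum 36
[4, 13, 4, 3] → sum 24  ≤ 27 ✓
[13, 4, 3, 7] → sum 27  ≤ 27 ✓
[4, 3, 7, 19] → sum 33
[3, 7, 19, 8] → sum 37
[7, 19, 8, 5] → sum 39
[19, 8, 5, 17] → sum 49
[8, 5, 17, 12] → sum 42
[5, 17, 12, 3] → sum 37
[17, 12, 3, 1] → sum 33
[12, 3, 1, 17] → sum 33
[3, 1, 17, 8] → sum 29
[1, 17, 8, 17] → sum 43
[17, 8, 17, 0] → sum 42
2 windows satisfy the condition.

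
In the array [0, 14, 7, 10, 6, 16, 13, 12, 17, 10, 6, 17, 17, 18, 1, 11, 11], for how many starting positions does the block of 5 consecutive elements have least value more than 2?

9

[0, 14, 7, 10, 6] → min 0
[14, 7, 10, 6, 16] → min 6  > 2 ✓
[7, 10, 6, 16, 13] → min 6  > 2 ✓
[10, 6, 16, 13, 12] → min 6  > 2 ✓
[6, 16, 13, 12, 17] → min 6  > 2 ✓
[16, 13, 12, 17, 10] → min 10  > 2 ✓
[13, 12, 17, 10, 6] → min 6  > 2 ✓
[12, 17, 10, 6, 17] → min 6  > 2 ✓
[17, 10, 6, 17, 17] → min 6  > 2 ✓
[10, 6, 17, 17, 18] → min 6  > 2 ✓
[6, 17, 17, 18, 1] → min 1
[17, 17, 18, 1, 11] → min 1
[17, 18, 1, 11, 11] → min 1
9 windows satisfy the condition.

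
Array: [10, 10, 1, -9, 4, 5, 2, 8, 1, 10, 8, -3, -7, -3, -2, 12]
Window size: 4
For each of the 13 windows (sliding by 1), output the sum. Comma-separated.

[10, 10, 1, -9] → sum 12
[10, 1, -9, 4] → sum 6
[1, -9, 4, 5] → sum 1
[-9, 4, 5, 2] → sum 2
[4, 5, 2, 8] → sum 19
[5, 2, 8, 1] → sum 16
[2, 8, 1, 10] → sum 21
[8, 1, 10, 8] → sum 27
[1, 10, 8, -3] → sum 16
[10, 8, -3, -7] → sum 8
[8, -3, -7, -3] → sum -5
[-3, -7, -3, -2] → sum -15
[-7, -3, -2, 12] → sum 0

12, 6, 1, 2, 19, 16, 21, 27, 16, 8, -5, -15, 0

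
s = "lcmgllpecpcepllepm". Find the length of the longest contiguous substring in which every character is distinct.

add l: [l] len 1
add c: [l, c] len 2
add m: [l, c, m] len 3
add g: [l, c, m, g] len 4
add l (repeat l, move left end past it): [c, m, g, l] len 4
add l (repeat l, move left end past it): [l] len 1
add p: [l, p] len 2
add e: [l, p, e] len 3
add c: [l, p, e, c] len 4
add p (repeat p, move left end past it): [e, c, p] len 3
add c (repeat c, move left end past it): [p, c] len 2
add e: [p, c, e] len 3
add p (repeat p, move left end past it): [c, e, p] len 3
add l: [c, e, p, l] len 4
add l (repeat l, move left end past it): [l] len 1
add e: [l, e] len 2
add p: [l, e, p] len 3
add m: [l, e, p, m] len 4
Longest all-distinct length: 4.

4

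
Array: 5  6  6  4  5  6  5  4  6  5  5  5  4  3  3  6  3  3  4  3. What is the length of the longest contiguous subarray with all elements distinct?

3

[5] len 1
[5, 6] len 2
[6] len 1
[6, 4] len 2
[6, 4, 5] len 3
[4, 5, 6] len 3
[6, 5] len 2
[6, 5, 4] len 3
[5, 4, 6] len 3
[4, 6, 5] len 3
[5] len 1
[5] len 1
[5, 4] len 2
[5, 4, 3] len 3
[3] len 1
[3, 6] len 2
[6, 3] len 2
[3] len 1
[3, 4] len 2
[4, 3] len 2
Longest all-distinct length: 3.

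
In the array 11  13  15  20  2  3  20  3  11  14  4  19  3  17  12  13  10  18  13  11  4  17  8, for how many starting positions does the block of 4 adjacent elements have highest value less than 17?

1

(11, 13, 15, 20) → max 20
(13, 15, 20, 2) → max 20
(15, 20, 2, 3) → max 20
(20, 2, 3, 20) → max 20
(2, 3, 20, 3) → max 20
(3, 20, 3, 11) → max 20
(20, 3, 11, 14) → max 20
(3, 11, 14, 4) → max 14  < 17 ✓
(11, 14, 4, 19) → max 19
(14, 4, 19, 3) → max 19
(4, 19, 3, 17) → max 19
(19, 3, 17, 12) → max 19
(3, 17, 12, 13) → max 17
(17, 12, 13, 10) → max 17
(12, 13, 10, 18) → max 18
(13, 10, 18, 13) → max 18
(10, 18, 13, 11) → max 18
(18, 13, 11, 4) → max 18
(13, 11, 4, 17) → max 17
(11, 4, 17, 8) → max 17
1 window satisfy the condition.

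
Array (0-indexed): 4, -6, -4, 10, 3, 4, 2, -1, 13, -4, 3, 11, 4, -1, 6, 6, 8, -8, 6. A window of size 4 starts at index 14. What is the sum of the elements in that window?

12

Elements at indices 14..17: 6, 6, 8, -8
sum(6, 6, 8, -8) = 12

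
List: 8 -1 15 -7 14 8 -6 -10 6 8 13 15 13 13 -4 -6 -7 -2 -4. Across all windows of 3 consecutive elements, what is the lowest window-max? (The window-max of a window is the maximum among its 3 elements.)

-4

Each size-3 window and its max:
8 -1 15 → max 15
-1 15 -7 → max 15
15 -7 14 → max 15
-7 14 8 → max 14
14 8 -6 → max 14
8 -6 -10 → max 8
-6 -10 6 → max 6
-10 6 8 → max 8
6 8 13 → max 13
8 13 15 → max 15
13 15 13 → max 15
15 13 13 → max 15
13 13 -4 → max 13
13 -4 -6 → max 13
-4 -6 -7 → max -4
-6 -7 -2 → max -2
-7 -2 -4 → max -2
Lowest of these is -4.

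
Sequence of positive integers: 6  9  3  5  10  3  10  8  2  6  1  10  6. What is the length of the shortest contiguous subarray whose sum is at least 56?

9

add 6: running sum 6 < 56
add 9: running sum 15 < 56
add 3: running sum 18 < 56
add 5: running sum 23 < 56
add 10: running sum 33 < 56
add 3: running sum 36 < 56
add 10: running sum 46 < 56
add 8: running sum 54 < 56
end 8: [6, 9, 3, 5, 10, 3, 10, 8, 2] sum 56, len 9
end 9: [9, 3, 5, 10, 3, 10, 8, 2, 6] sum 56, len 9
end 10: [9, 3, 5, 10, 3, 10, 8, 2, 6, 1] sum 57, len 10
end 11: [3, 5, 10, 3, 10, 8, 2, 6, 1, 10] sum 58, len 10
end 12: [10, 3, 10, 8, 2, 6, 1, 10, 6] sum 56, len 9
Shortest qualifying length: 9.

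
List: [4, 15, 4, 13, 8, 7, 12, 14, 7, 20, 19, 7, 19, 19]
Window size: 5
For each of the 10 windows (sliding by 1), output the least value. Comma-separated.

[4, 15, 4, 13, 8] → min 4
[15, 4, 13, 8, 7] → min 4
[4, 13, 8, 7, 12] → min 4
[13, 8, 7, 12, 14] → min 7
[8, 7, 12, 14, 7] → min 7
[7, 12, 14, 7, 20] → min 7
[12, 14, 7, 20, 19] → min 7
[14, 7, 20, 19, 7] → min 7
[7, 20, 19, 7, 19] → min 7
[20, 19, 7, 19, 19] → min 7

4, 4, 4, 7, 7, 7, 7, 7, 7, 7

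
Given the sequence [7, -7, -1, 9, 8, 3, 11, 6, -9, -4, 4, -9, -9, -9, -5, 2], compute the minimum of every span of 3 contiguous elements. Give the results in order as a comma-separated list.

Sliding a size-3 window across the 16 values:
[7, -7, -1] → min -7
[-7, -1, 9] → min -7
[-1, 9, 8] → min -1
[9, 8, 3] → min 3
[8, 3, 11] → min 3
[3, 11, 6] → min 3
[11, 6, -9] → min -9
[6, -9, -4] → min -9
[-9, -4, 4] → min -9
[-4, 4, -9] → min -9
[4, -9, -9] → min -9
[-9, -9, -9] → min -9
[-9, -9, -5] → min -9
[-9, -5, 2] → min -9

-7, -7, -1, 3, 3, 3, -9, -9, -9, -9, -9, -9, -9, -9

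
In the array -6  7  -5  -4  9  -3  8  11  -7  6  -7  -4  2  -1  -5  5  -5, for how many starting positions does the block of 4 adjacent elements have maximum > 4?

(-6, 7, -5, -4) → max 7  > 4 ✓
(7, -5, -4, 9) → max 9  > 4 ✓
(-5, -4, 9, -3) → max 9  > 4 ✓
(-4, 9, -3, 8) → max 9  > 4 ✓
(9, -3, 8, 11) → max 11  > 4 ✓
(-3, 8, 11, -7) → max 11  > 4 ✓
(8, 11, -7, 6) → max 11  > 4 ✓
(11, -7, 6, -7) → max 11  > 4 ✓
(-7, 6, -7, -4) → max 6  > 4 ✓
(6, -7, -4, 2) → max 6  > 4 ✓
(-7, -4, 2, -1) → max 2
(-4, 2, -1, -5) → max 2
(2, -1, -5, 5) → max 5  > 4 ✓
(-1, -5, 5, -5) → max 5  > 4 ✓
12 windows satisfy the condition.

12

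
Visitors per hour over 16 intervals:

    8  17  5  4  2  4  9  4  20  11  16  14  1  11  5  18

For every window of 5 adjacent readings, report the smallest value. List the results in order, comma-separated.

(8, 17, 5, 4, 2) → min 2
(17, 5, 4, 2, 4) → min 2
(5, 4, 2, 4, 9) → min 2
(4, 2, 4, 9, 4) → min 2
(2, 4, 9, 4, 20) → min 2
(4, 9, 4, 20, 11) → min 4
(9, 4, 20, 11, 16) → min 4
(4, 20, 11, 16, 14) → min 4
(20, 11, 16, 14, 1) → min 1
(11, 16, 14, 1, 11) → min 1
(16, 14, 1, 11, 5) → min 1
(14, 1, 11, 5, 18) → min 1

2, 2, 2, 2, 2, 4, 4, 4, 1, 1, 1, 1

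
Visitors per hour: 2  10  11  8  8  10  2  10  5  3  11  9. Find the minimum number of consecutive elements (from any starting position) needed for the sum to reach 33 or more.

4

add 2: running sum 2 < 33
add 10: running sum 12 < 33
add 11: running sum 23 < 33
add 8: running sum 31 < 33
end 4: [10, 11, 8, 8] sum 37, len 4
end 5: [11, 8, 8, 10] sum 37, len 4
end 6: [11, 8, 8, 10, 2] sum 39, len 5
end 7: [8, 8, 10, 2, 10] sum 38, len 5
end 8: [8, 10, 2, 10, 5] sum 35, len 5
end 9: [8, 10, 2, 10, 5, 3] sum 38, len 6
end 10: [10, 2, 10, 5, 3, 11] sum 41, len 6
end 11: [10, 5, 3, 11, 9] sum 38, len 5
Shortest qualifying length: 4.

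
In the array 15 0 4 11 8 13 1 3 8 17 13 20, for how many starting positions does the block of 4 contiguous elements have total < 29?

15 0 4 11 → sum 30
0 4 11 8 → sum 23  < 29 ✓
4 11 8 13 → sum 36
11 8 13 1 → sum 33
8 13 1 3 → sum 25  < 29 ✓
13 1 3 8 → sum 25  < 29 ✓
1 3 8 17 → sum 29
3 8 17 13 → sum 41
8 17 13 20 → sum 58
3 windows satisfy the condition.

3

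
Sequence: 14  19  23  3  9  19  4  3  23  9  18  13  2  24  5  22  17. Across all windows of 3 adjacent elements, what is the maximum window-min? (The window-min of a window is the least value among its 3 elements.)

[14, 19, 23] → min 14
[19, 23, 3] → min 3
[23, 3, 9] → min 3
[3, 9, 19] → min 3
[9, 19, 4] → min 4
[19, 4, 3] → min 3
[4, 3, 23] → min 3
[3, 23, 9] → min 3
[23, 9, 18] → min 9
[9, 18, 13] → min 9
[18, 13, 2] → min 2
[13, 2, 24] → min 2
[2, 24, 5] → min 2
[24, 5, 22] → min 5
[5, 22, 17] → min 5
Maximum of these is 14.

14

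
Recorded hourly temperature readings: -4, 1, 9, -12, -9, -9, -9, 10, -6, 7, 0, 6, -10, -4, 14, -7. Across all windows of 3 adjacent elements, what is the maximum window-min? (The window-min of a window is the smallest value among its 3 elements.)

Window mins for each of the 14 positions:
[-4, 1, 9] → min -4
[1, 9, -12] → min -12
[9, -12, -9] → min -12
[-12, -9, -9] → min -12
[-9, -9, -9] → min -9
[-9, -9, 10] → min -9
[-9, 10, -6] → min -9
[10, -6, 7] → min -6
[-6, 7, 0] → min -6
[7, 0, 6] → min 0
[0, 6, -10] → min -10
[6, -10, -4] → min -10
[-10, -4, 14] → min -10
[-4, 14, -7] → min -7
Maximum of these is 0.

0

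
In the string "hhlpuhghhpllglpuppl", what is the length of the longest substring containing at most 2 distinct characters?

4

[h] 1 distinct, len 1
[h, h] 1 distinct, len 2
[h, h, l] 2 distinct, len 3
[l, p] 2 distinct, len 2
[p, u] 2 distinct, len 2
[u, h] 2 distinct, len 2
[h, g] 2 distinct, len 2
[h, g, h] 2 distinct, len 3
[h, g, h, h] 2 distinct, len 4
[h, h, p] 2 distinct, len 3
[p, l] 2 distinct, len 2
[p, l, l] 2 distinct, len 3
[l, l, g] 2 distinct, len 3
[l, l, g, l] 2 distinct, len 4
[l, p] 2 distinct, len 2
[p, u] 2 distinct, len 2
[p, u, p] 2 distinct, len 3
[p, u, p, p] 2 distinct, len 4
[p, p, l] 2 distinct, len 3
Longest length with ≤2 distinct: 4.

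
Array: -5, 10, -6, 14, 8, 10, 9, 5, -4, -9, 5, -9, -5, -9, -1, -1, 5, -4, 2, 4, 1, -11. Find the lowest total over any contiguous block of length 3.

-23

Window sums for each of the 20 positions:
(-5, 10, -6) → sum -1
(10, -6, 14) → sum 18
(-6, 14, 8) → sum 16
(14, 8, 10) → sum 32
(8, 10, 9) → sum 27
(10, 9, 5) → sum 24
(9, 5, -4) → sum 10
(5, -4, -9) → sum -8
(-4, -9, 5) → sum -8
(-9, 5, -9) → sum -13
(5, -9, -5) → sum -9
(-9, -5, -9) → sum -23
(-5, -9, -1) → sum -15
(-9, -1, -1) → sum -11
(-1, -1, 5) → sum 3
(-1, 5, -4) → sum 0
(5, -4, 2) → sum 3
(-4, 2, 4) → sum 2
(2, 4, 1) → sum 7
(4, 1, -11) → sum -6
Lowest of these is -23.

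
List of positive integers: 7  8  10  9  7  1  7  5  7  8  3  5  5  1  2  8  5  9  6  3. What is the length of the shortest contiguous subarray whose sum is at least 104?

add 7: running sum 7 < 104
add 8: running sum 15 < 104
add 10: running sum 25 < 104
add 9: running sum 34 < 104
add 7: running sum 41 < 104
add 1: running sum 42 < 104
add 7: running sum 49 < 104
add 5: running sum 54 < 104
add 7: running sum 61 < 104
add 8: running sum 69 < 104
add 3: running sum 72 < 104
add 5: running sum 77 < 104
add 5: running sum 82 < 104
add 1: running sum 83 < 104
add 2: running sum 85 < 104
add 8: running sum 93 < 104
add 5: running sum 98 < 104
add 9: shortest ending here [7, 8, 10, 9, 7, 1, 7, 5, 7, 8, 3, 5, 5, 1, 2, 8, 5, 9] sum 107, len 18
add 6: shortest ending here [8, 10, 9, 7, 1, 7, 5, 7, 8, 3, 5, 5, 1, 2, 8, 5, 9, 6] sum 106, len 18
add 3: shortest ending here [8, 10, 9, 7, 1, 7, 5, 7, 8, 3, 5, 5, 1, 2, 8, 5, 9, 6, 3] sum 109, len 19
Shortest qualifying length: 18.

18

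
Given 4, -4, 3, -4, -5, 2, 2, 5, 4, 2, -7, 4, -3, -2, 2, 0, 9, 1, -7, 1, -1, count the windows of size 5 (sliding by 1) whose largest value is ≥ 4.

15

[4, -4, 3, -4, -5] → max 4  ≥ 4 ✓
[-4, 3, -4, -5, 2] → max 3
[3, -4, -5, 2, 2] → max 3
[-4, -5, 2, 2, 5] → max 5  ≥ 4 ✓
[-5, 2, 2, 5, 4] → max 5  ≥ 4 ✓
[2, 2, 5, 4, 2] → max 5  ≥ 4 ✓
[2, 5, 4, 2, -7] → max 5  ≥ 4 ✓
[5, 4, 2, -7, 4] → max 5  ≥ 4 ✓
[4, 2, -7, 4, -3] → max 4  ≥ 4 ✓
[2, -7, 4, -3, -2] → max 4  ≥ 4 ✓
[-7, 4, -3, -2, 2] → max 4  ≥ 4 ✓
[4, -3, -2, 2, 0] → max 4  ≥ 4 ✓
[-3, -2, 2, 0, 9] → max 9  ≥ 4 ✓
[-2, 2, 0, 9, 1] → max 9  ≥ 4 ✓
[2, 0, 9, 1, -7] → max 9  ≥ 4 ✓
[0, 9, 1, -7, 1] → max 9  ≥ 4 ✓
[9, 1, -7, 1, -1] → max 9  ≥ 4 ✓
15 windows satisfy the condition.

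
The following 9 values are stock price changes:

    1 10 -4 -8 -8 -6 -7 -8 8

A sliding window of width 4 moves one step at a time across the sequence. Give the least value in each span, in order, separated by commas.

[1, 10, -4, -8] → min -8
[10, -4, -8, -8] → min -8
[-4, -8, -8, -6] → min -8
[-8, -8, -6, -7] → min -8
[-8, -6, -7, -8] → min -8
[-6, -7, -8, 8] → min -8

-8, -8, -8, -8, -8, -8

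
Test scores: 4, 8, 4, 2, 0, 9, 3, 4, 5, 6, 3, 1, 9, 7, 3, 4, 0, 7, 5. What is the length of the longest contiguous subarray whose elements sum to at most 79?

18

add 4: [4] sum 4, len 1
add 8: [4, 8] sum 12, len 2
add 4: [4, 8, 4] sum 16, len 3
add 2: [4, 8, 4, 2] sum 18, len 4
add 0: [4, 8, 4, 2, 0] sum 18, len 5
add 9: [4, 8, 4, 2, 0, 9] sum 27, len 6
add 3: [4, 8, 4, 2, 0, 9, 3] sum 30, len 7
add 4: [4, 8, 4, 2, 0, 9, 3, 4] sum 34, len 8
add 5: [4, 8, 4, 2, 0, 9, 3, 4, 5] sum 39, len 9
add 6: [4, 8, 4, 2, 0, 9, 3, 4, 5, 6] sum 45, len 10
add 3: [4, 8, 4, 2, 0, 9, 3, 4, 5, 6, 3] sum 48, len 11
add 1: [4, 8, 4, 2, 0, 9, 3, 4, 5, 6, 3, 1] sum 49, len 12
add 9: [4, 8, 4, 2, 0, 9, 3, 4, 5, 6, 3, 1, 9] sum 58, len 13
add 7: [4, 8, 4, 2, 0, 9, 3, 4, 5, 6, 3, 1, 9, 7] sum 65, len 14
add 3: [4, 8, 4, 2, 0, 9, 3, 4, 5, 6, 3, 1, 9, 7, 3] sum 68, len 15
add 4: [4, 8, 4, 2, 0, 9, 3, 4, 5, 6, 3, 1, 9, 7, 3, 4] sum 72, len 16
add 0: [4, 8, 4, 2, 0, 9, 3, 4, 5, 6, 3, 1, 9, 7, 3, 4, 0] sum 72, len 17
add 7: [4, 8, 4, 2, 0, 9, 3, 4, 5, 6, 3, 1, 9, 7, 3, 4, 0, 7] sum 79, len 18
add 5: [4, 2, 0, 9, 3, 4, 5, 6, 3, 1, 9, 7, 3, 4, 0, 7, 5] sum 72, len 17
Longest length seen: 18.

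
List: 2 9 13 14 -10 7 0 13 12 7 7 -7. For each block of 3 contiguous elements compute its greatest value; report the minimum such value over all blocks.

7

[2, 9, 13] → max 13
[9, 13, 14] → max 14
[13, 14, -10] → max 14
[14, -10, 7] → max 14
[-10, 7, 0] → max 7
[7, 0, 13] → max 13
[0, 13, 12] → max 13
[13, 12, 7] → max 13
[12, 7, 7] → max 12
[7, 7, -7] → max 7
Minimum of these is 7.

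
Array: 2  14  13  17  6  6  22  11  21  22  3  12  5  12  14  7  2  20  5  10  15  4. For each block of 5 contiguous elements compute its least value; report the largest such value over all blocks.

6

(2, 14, 13, 17, 6) → min 2
(14, 13, 17, 6, 6) → min 6
(13, 17, 6, 6, 22) → min 6
(17, 6, 6, 22, 11) → min 6
(6, 6, 22, 11, 21) → min 6
(6, 22, 11, 21, 22) → min 6
(22, 11, 21, 22, 3) → min 3
(11, 21, 22, 3, 12) → min 3
(21, 22, 3, 12, 5) → min 3
(22, 3, 12, 5, 12) → min 3
(3, 12, 5, 12, 14) → min 3
(12, 5, 12, 14, 7) → min 5
(5, 12, 14, 7, 2) → min 2
(12, 14, 7, 2, 20) → min 2
(14, 7, 2, 20, 5) → min 2
(7, 2, 20, 5, 10) → min 2
(2, 20, 5, 10, 15) → min 2
(20, 5, 10, 15, 4) → min 4
Largest of these is 6.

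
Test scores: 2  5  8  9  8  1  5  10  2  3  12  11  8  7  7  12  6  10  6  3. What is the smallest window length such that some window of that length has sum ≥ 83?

add 2: running sum 2 < 83
add 5: running sum 7 < 83
add 8: running sum 15 < 83
add 9: running sum 24 < 83
add 8: running sum 32 < 83
add 1: running sum 33 < 83
add 5: running sum 38 < 83
add 10: running sum 48 < 83
add 2: running sum 50 < 83
add 3: running sum 53 < 83
add 12: running sum 65 < 83
add 11: running sum 76 < 83
end 12: [2, 5, 8, 9, 8, 1, 5, 10, 2, 3, 12, 11, 8] sum 84, len 13
end 13: [8, 9, 8, 1, 5, 10, 2, 3, 12, 11, 8, 7] sum 84, len 12
end 14: [9, 8, 1, 5, 10, 2, 3, 12, 11, 8, 7, 7] sum 83, len 12
end 15: [8, 1, 5, 10, 2, 3, 12, 11, 8, 7, 7, 12] sum 86, len 12
end 16: [5, 10, 2, 3, 12, 11, 8, 7, 7, 12, 6] sum 83, len 11
end 17: [10, 2, 3, 12, 11, 8, 7, 7, 12, 6, 10] sum 88, len 11
end 18: [2, 3, 12, 11, 8, 7, 7, 12, 6, 10, 6] sum 84, len 11
end 19: [3, 12, 11, 8, 7, 7, 12, 6, 10, 6, 3] sum 85, len 11
Shortest qualifying length: 11.

11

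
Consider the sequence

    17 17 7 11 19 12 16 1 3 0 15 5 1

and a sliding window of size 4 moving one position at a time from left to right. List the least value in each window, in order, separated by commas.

7, 7, 7, 11, 1, 1, 0, 0, 0, 0

17 17 7 11 → min 7
17 7 11 19 → min 7
7 11 19 12 → min 7
11 19 12 16 → min 11
19 12 16 1 → min 1
12 16 1 3 → min 1
16 1 3 0 → min 0
1 3 0 15 → min 0
3 0 15 5 → min 0
0 15 5 1 → min 0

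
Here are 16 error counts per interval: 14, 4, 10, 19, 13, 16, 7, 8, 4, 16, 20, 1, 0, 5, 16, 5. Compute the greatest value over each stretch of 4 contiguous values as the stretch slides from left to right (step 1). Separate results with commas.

19, 19, 19, 19, 16, 16, 16, 20, 20, 20, 20, 16, 16

Sliding a size-4 window across the 16 values:
(14, 4, 10, 19) → max 19
(4, 10, 19, 13) → max 19
(10, 19, 13, 16) → max 19
(19, 13, 16, 7) → max 19
(13, 16, 7, 8) → max 16
(16, 7, 8, 4) → max 16
(7, 8, 4, 16) → max 16
(8, 4, 16, 20) → max 20
(4, 16, 20, 1) → max 20
(16, 20, 1, 0) → max 20
(20, 1, 0, 5) → max 20
(1, 0, 5, 16) → max 16
(0, 5, 16, 5) → max 16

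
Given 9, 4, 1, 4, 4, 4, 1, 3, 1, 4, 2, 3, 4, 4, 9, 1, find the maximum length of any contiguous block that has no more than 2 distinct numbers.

6

Extend right; when distinct count exceeds 2, shrink from the left:
[9] 1 distinct, len 1
[9, 4] 2 distinct, len 2
[4, 1] 2 distinct, len 2
[4, 1, 4] 2 distinct, len 3
[4, 1, 4, 4] 2 distinct, len 4
[4, 1, 4, 4, 4] 2 distinct, len 5
[4, 1, 4, 4, 4, 1] 2 distinct, len 6
[1, 3] 2 distinct, len 2
[1, 3, 1] 2 distinct, len 3
[1, 4] 2 distinct, len 2
[4, 2] 2 distinct, len 2
[2, 3] 2 distinct, len 2
[3, 4] 2 distinct, len 2
[3, 4, 4] 2 distinct, len 3
[4, 4, 9] 2 distinct, len 3
[9, 1] 2 distinct, len 2
Longest length with ≤2 distinct: 6.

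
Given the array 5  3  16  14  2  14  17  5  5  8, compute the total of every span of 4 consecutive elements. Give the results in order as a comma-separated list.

38, 35, 46, 47, 38, 41, 35

Sliding a size-4 window across the 10 values:
5 3 16 14 → sum 38
3 16 14 2 → sum 35
16 14 2 14 → sum 46
14 2 14 17 → sum 47
2 14 17 5 → sum 38
14 17 5 5 → sum 41
17 5 5 8 → sum 35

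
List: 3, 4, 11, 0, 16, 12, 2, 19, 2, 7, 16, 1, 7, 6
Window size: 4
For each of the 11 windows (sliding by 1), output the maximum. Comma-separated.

11, 16, 16, 16, 19, 19, 19, 19, 16, 16, 16

(3, 4, 11, 0) → max 11
(4, 11, 0, 16) → max 16
(11, 0, 16, 12) → max 16
(0, 16, 12, 2) → max 16
(16, 12, 2, 19) → max 19
(12, 2, 19, 2) → max 19
(2, 19, 2, 7) → max 19
(19, 2, 7, 16) → max 19
(2, 7, 16, 1) → max 16
(7, 16, 1, 7) → max 16
(16, 1, 7, 6) → max 16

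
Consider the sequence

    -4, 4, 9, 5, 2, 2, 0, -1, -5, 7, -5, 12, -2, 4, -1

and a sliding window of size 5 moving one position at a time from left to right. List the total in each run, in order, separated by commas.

16, 22, 18, 8, -2, 3, -4, 8, 7, 16, 8

Sliding a size-5 window across the 15 values:
-4 4 9 5 2 → sum 16
4 9 5 2 2 → sum 22
9 5 2 2 0 → sum 18
5 2 2 0 -1 → sum 8
2 2 0 -1 -5 → sum -2
2 0 -1 -5 7 → sum 3
0 -1 -5 7 -5 → sum -4
-1 -5 7 -5 12 → sum 8
-5 7 -5 12 -2 → sum 7
7 -5 12 -2 4 → sum 16
-5 12 -2 4 -1 → sum 8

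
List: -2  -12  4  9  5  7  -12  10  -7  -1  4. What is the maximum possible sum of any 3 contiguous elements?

21

[-2, -12, 4] → sum -10
[-12, 4, 9] → sum 1
[4, 9, 5] → sum 18
[9, 5, 7] → sum 21
[5, 7, -12] → sum 0
[7, -12, 10] → sum 5
[-12, 10, -7] → sum -9
[10, -7, -1] → sum 2
[-7, -1, 4] → sum -4
Maximum of these is 21.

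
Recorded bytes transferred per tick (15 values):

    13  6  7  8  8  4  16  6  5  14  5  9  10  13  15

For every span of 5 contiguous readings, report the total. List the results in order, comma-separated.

13 6 7 8 8 → sum 42
6 7 8 8 4 → sum 33
7 8 8 4 16 → sum 43
8 8 4 16 6 → sum 42
8 4 16 6 5 → sum 39
4 16 6 5 14 → sum 45
16 6 5 14 5 → sum 46
6 5 14 5 9 → sum 39
5 14 5 9 10 → sum 43
14 5 9 10 13 → sum 51
5 9 10 13 15 → sum 52

42, 33, 43, 42, 39, 45, 46, 39, 43, 51, 52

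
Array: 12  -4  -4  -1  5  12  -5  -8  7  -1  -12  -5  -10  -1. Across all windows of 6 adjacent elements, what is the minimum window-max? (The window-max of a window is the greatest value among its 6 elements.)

7

[12, -4, -4, -1, 5, 12] → max 12
[-4, -4, -1, 5, 12, -5] → max 12
[-4, -1, 5, 12, -5, -8] → max 12
[-1, 5, 12, -5, -8, 7] → max 12
[5, 12, -5, -8, 7, -1] → max 12
[12, -5, -8, 7, -1, -12] → max 12
[-5, -8, 7, -1, -12, -5] → max 7
[-8, 7, -1, -12, -5, -10] → max 7
[7, -1, -12, -5, -10, -1] → max 7
Minimum of these is 7.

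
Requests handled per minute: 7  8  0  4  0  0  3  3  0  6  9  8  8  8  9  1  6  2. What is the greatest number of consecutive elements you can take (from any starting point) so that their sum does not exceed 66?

15

add 7: [7] sum 7, len 1
add 8: [7, 8] sum 15, len 2
add 0: [7, 8, 0] sum 15, len 3
add 4: [7, 8, 0, 4] sum 19, len 4
add 0: [7, 8, 0, 4, 0] sum 19, len 5
add 0: [7, 8, 0, 4, 0, 0] sum 19, len 6
add 3: [7, 8, 0, 4, 0, 0, 3] sum 22, len 7
add 3: [7, 8, 0, 4, 0, 0, 3, 3] sum 25, len 8
add 0: [7, 8, 0, 4, 0, 0, 3, 3, 0] sum 25, len 9
add 6: [7, 8, 0, 4, 0, 0, 3, 3, 0, 6] sum 31, len 10
add 9: [7, 8, 0, 4, 0, 0, 3, 3, 0, 6, 9] sum 40, len 11
add 8: [7, 8, 0, 4, 0, 0, 3, 3, 0, 6, 9, 8] sum 48, len 12
add 8: [7, 8, 0, 4, 0, 0, 3, 3, 0, 6, 9, 8, 8] sum 56, len 13
add 8: [7, 8, 0, 4, 0, 0, 3, 3, 0, 6, 9, 8, 8, 8] sum 64, len 14
add 9: [8, 0, 4, 0, 0, 3, 3, 0, 6, 9, 8, 8, 8, 9] sum 66, len 14
add 1: [0, 4, 0, 0, 3, 3, 0, 6, 9, 8, 8, 8, 9, 1] sum 59, len 14
add 6: [0, 4, 0, 0, 3, 3, 0, 6, 9, 8, 8, 8, 9, 1, 6] sum 65, len 15
add 2: [0, 0, 3, 3, 0, 6, 9, 8, 8, 8, 9, 1, 6, 2] sum 63, len 14
Longest length seen: 15.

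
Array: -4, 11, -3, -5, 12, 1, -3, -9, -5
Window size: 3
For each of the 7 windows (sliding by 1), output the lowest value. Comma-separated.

-4 11 -3 → min -4
11 -3 -5 → min -5
-3 -5 12 → min -5
-5 12 1 → min -5
12 1 -3 → min -3
1 -3 -9 → min -9
-3 -9 -5 → min -9

-4, -5, -5, -5, -3, -9, -9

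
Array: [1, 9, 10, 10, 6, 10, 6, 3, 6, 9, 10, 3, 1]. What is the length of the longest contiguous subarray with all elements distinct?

[1] len 1
[1, 9] len 2
[1, 9, 10] len 3
[10] len 1
[10, 6] len 2
[6, 10] len 2
[10, 6] len 2
[10, 6, 3] len 3
[3, 6] len 2
[3, 6, 9] len 3
[3, 6, 9, 10] len 4
[6, 9, 10, 3] len 4
[6, 9, 10, 3, 1] len 5
Longest all-distinct length: 5.

5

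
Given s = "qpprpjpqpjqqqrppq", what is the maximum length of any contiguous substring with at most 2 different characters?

4

[q] 1 distinct, len 1
[q, p] 2 distinct, len 2
[q, p, p] 2 distinct, len 3
[p, p, r] 2 distinct, len 3
[p, p, r, p] 2 distinct, len 4
[p, j] 2 distinct, len 2
[p, j, p] 2 distinct, len 3
[p, q] 2 distinct, len 2
[p, q, p] 2 distinct, len 3
[p, j] 2 distinct, len 2
[j, q] 2 distinct, len 2
[j, q, q] 2 distinct, len 3
[j, q, q, q] 2 distinct, len 4
[q, q, q, r] 2 distinct, len 4
[r, p] 2 distinct, len 2
[r, p, p] 2 distinct, len 3
[p, p, q] 2 distinct, len 3
Longest length with ≤2 distinct: 4.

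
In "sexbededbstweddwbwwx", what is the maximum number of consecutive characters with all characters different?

[s] len 1
[s, e] len 2
[s, e, x] len 3
[s, e, x, b] len 4
[x, b, e] len 3
[x, b, e, d] len 4
[d, e] len 2
[e, d] len 2
[e, d, b] len 3
[e, d, b, s] len 4
[e, d, b, s, t] len 5
[e, d, b, s, t, w] len 6
[d, b, s, t, w, e] len 6
[b, s, t, w, e, d] len 6
[d] len 1
[d, w] len 2
[d, w, b] len 3
[b, w] len 2
[w] len 1
[w, x] len 2
Longest all-distinct length: 6.

6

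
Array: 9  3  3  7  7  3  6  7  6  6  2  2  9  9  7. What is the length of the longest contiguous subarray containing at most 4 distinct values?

[9] 1 distinct, len 1
[9, 3] 2 distinct, len 2
[9, 3, 3] 2 distinct, len 3
[9, 3, 3, 7] 3 distinct, len 4
[9, 3, 3, 7, 7] 3 distinct, len 5
[9, 3, 3, 7, 7, 3] 3 distinct, len 6
[9, 3, 3, 7, 7, 3, 6] 4 distinct, len 7
[9, 3, 3, 7, 7, 3, 6, 7] 4 distinct, len 8
[9, 3, 3, 7, 7, 3, 6, 7, 6] 4 distinct, len 9
[9, 3, 3, 7, 7, 3, 6, 7, 6, 6] 4 distinct, len 10
[3, 3, 7, 7, 3, 6, 7, 6, 6, 2] 4 distinct, len 10
[3, 3, 7, 7, 3, 6, 7, 6, 6, 2, 2] 4 distinct, len 11
[6, 7, 6, 6, 2, 2, 9] 4 distinct, len 7
[6, 7, 6, 6, 2, 2, 9, 9] 4 distinct, len 8
[6, 7, 6, 6, 2, 2, 9, 9, 7] 4 distinct, len 9
Longest length with ≤4 distinct: 11.

11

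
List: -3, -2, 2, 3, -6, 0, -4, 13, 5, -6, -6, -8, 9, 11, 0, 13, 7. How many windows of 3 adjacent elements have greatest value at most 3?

[-3, -2, 2] → max 2  ≤ 3 ✓
[-2, 2, 3] → max 3  ≤ 3 ✓
[2, 3, -6] → max 3  ≤ 3 ✓
[3, -6, 0] → max 3  ≤ 3 ✓
[-6, 0, -4] → max 0  ≤ 3 ✓
[0, -4, 13] → max 13
[-4, 13, 5] → max 13
[13, 5, -6] → max 13
[5, -6, -6] → max 5
[-6, -6, -8] → max -6  ≤ 3 ✓
[-6, -8, 9] → max 9
[-8, 9, 11] → max 11
[9, 11, 0] → max 11
[11, 0, 13] → max 13
[0, 13, 7] → max 13
6 windows satisfy the condition.

6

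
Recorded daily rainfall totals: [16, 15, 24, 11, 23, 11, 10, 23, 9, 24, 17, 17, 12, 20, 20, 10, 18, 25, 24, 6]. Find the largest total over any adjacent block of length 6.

(16, 15, 24, 11, 23, 11) → sum 100
(15, 24, 11, 23, 11, 10) → sum 94
(24, 11, 23, 11, 10, 23) → sum 102
(11, 23, 11, 10, 23, 9) → sum 87
(23, 11, 10, 23, 9, 24) → sum 100
(11, 10, 23, 9, 24, 17) → sum 94
(10, 23, 9, 24, 17, 17) → sum 100
(23, 9, 24, 17, 17, 12) → sum 102
(9, 24, 17, 17, 12, 20) → sum 99
(24, 17, 17, 12, 20, 20) → sum 110
(17, 17, 12, 20, 20, 10) → sum 96
(17, 12, 20, 20, 10, 18) → sum 97
(12, 20, 20, 10, 18, 25) → sum 105
(20, 20, 10, 18, 25, 24) → sum 117
(20, 10, 18, 25, 24, 6) → sum 103
Largest of these is 117.

117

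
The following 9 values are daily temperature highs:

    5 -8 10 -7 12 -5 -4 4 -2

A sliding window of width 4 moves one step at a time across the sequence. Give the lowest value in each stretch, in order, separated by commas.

(5, -8, 10, -7) → min -8
(-8, 10, -7, 12) → min -8
(10, -7, 12, -5) → min -7
(-7, 12, -5, -4) → min -7
(12, -5, -4, 4) → min -5
(-5, -4, 4, -2) → min -5

-8, -8, -7, -7, -5, -5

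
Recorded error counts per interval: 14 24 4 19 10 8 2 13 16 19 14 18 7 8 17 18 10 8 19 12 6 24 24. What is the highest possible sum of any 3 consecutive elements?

[14, 24, 4] → sum 42
[24, 4, 19] → sum 47
[4, 19, 10] → sum 33
[19, 10, 8] → sum 37
[10, 8, 2] → sum 20
[8, 2, 13] → sum 23
[2, 13, 16] → sum 31
[13, 16, 19] → sum 48
[16, 19, 14] → sum 49
[19, 14, 18] → sum 51
[14, 18, 7] → sum 39
[18, 7, 8] → sum 33
[7, 8, 17] → sum 32
[8, 17, 18] → sum 43
[17, 18, 10] → sum 45
[18, 10, 8] → sum 36
[10, 8, 19] → sum 37
[8, 19, 12] → sum 39
[19, 12, 6] → sum 37
[12, 6, 24] → sum 42
[6, 24, 24] → sum 54
Highest of these is 54.

54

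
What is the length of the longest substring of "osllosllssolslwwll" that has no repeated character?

[o] len 1
[o, s] len 2
[o, s, l] len 3
[l] len 1
[l, o] len 2
[l, o, s] len 3
[o, s, l] len 3
[l] len 1
[l, s] len 2
[s] len 1
[s, o] len 2
[s, o, l] len 3
[o, l, s] len 3
[s, l] len 2
[s, l, w] len 3
[w] len 1
[w, l] len 2
[l] len 1
Longest all-distinct length: 3.

3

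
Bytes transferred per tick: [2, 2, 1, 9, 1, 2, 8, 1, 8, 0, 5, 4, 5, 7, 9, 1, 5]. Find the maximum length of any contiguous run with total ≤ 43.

12

Extend to the right; shrink from the left whenever the sum exceeds 43:
[2] sum 2 len 1
[2, 2] sum 4 len 2
[2, 2, 1] sum 5 len 3
[2, 2, 1, 9] sum 14 len 4
[2, 2, 1, 9, 1] sum 15 len 5
[2, 2, 1, 9, 1, 2] sum 17 len 6
[2, 2, 1, 9, 1, 2, 8] sum 25 len 7
[2, 2, 1, 9, 1, 2, 8, 1] sum 26 len 8
[2, 2, 1, 9, 1, 2, 8, 1, 8] sum 34 len 9
[2, 2, 1, 9, 1, 2, 8, 1, 8, 0] sum 34 len 10
[2, 2, 1, 9, 1, 2, 8, 1, 8, 0, 5] sum 39 len 11
[2, 2, 1, 9, 1, 2, 8, 1, 8, 0, 5, 4] sum 43 len 12
[9, 1, 2, 8, 1, 8, 0, 5, 4, 5] sum 43 len 10
[1, 2, 8, 1, 8, 0, 5, 4, 5, 7] sum 41 len 10
[1, 8, 0, 5, 4, 5, 7, 9] sum 39 len 8
[1, 8, 0, 5, 4, 5, 7, 9, 1] sum 40 len 9
[0, 5, 4, 5, 7, 9, 1, 5] sum 36 len 8
Longest length seen: 12.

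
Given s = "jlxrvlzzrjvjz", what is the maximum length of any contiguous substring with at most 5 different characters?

10

[j] 1 distinct, len 1
[j, l] 2 distinct, len 2
[j, l, x] 3 distinct, len 3
[j, l, x, r] 4 distinct, len 4
[j, l, x, r, v] 5 distinct, len 5
[j, l, x, r, v, l] 5 distinct, len 6
[l, x, r, v, l, z] 5 distinct, len 6
[l, x, r, v, l, z, z] 5 distinct, len 7
[l, x, r, v, l, z, z, r] 5 distinct, len 8
[r, v, l, z, z, r, j] 5 distinct, len 7
[r, v, l, z, z, r, j, v] 5 distinct, len 8
[r, v, l, z, z, r, j, v, j] 5 distinct, len 9
[r, v, l, z, z, r, j, v, j, z] 5 distinct, len 10
Longest length with ≤5 distinct: 10.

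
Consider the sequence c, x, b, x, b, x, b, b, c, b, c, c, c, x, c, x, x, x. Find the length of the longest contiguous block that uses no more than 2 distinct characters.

Extend right; when distinct count exceeds 2, shrink from the left:
[c] 1 distinct, len 1
[c, x] 2 distinct, len 2
[x, b] 2 distinct, len 2
[x, b, x] 2 distinct, len 3
[x, b, x, b] 2 distinct, len 4
[x, b, x, b, x] 2 distinct, len 5
[x, b, x, b, x, b] 2 distinct, len 6
[x, b, x, b, x, b, b] 2 distinct, len 7
[b, b, c] 2 distinct, len 3
[b, b, c, b] 2 distinct, len 4
[b, b, c, b, c] 2 distinct, len 5
[b, b, c, b, c, c] 2 distinct, len 6
[b, b, c, b, c, c, c] 2 distinct, len 7
[c, c, c, x] 2 distinct, len 4
[c, c, c, x, c] 2 distinct, len 5
[c, c, c, x, c, x] 2 distinct, len 6
[c, c, c, x, c, x, x] 2 distinct, len 7
[c, c, c, x, c, x, x, x] 2 distinct, len 8
Longest length with ≤2 distinct: 8.

8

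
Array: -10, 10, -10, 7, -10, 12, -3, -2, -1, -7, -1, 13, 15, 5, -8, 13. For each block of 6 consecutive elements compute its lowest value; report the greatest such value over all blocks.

-7

Each size-6 window and its min:
(-10, 10, -10, 7, -10, 12) → min -10
(10, -10, 7, -10, 12, -3) → min -10
(-10, 7, -10, 12, -3, -2) → min -10
(7, -10, 12, -3, -2, -1) → min -10
(-10, 12, -3, -2, -1, -7) → min -10
(12, -3, -2, -1, -7, -1) → min -7
(-3, -2, -1, -7, -1, 13) → min -7
(-2, -1, -7, -1, 13, 15) → min -7
(-1, -7, -1, 13, 15, 5) → min -7
(-7, -1, 13, 15, 5, -8) → min -8
(-1, 13, 15, 5, -8, 13) → min -8
Greatest of these is -7.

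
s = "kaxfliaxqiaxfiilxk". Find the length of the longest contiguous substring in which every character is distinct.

add k: [k] len 1
add a: [k, a] len 2
add x: [k, a, x] len 3
add f: [k, a, x, f] len 4
add l: [k, a, x, f, l] len 5
add i: [k, a, x, f, l, i] len 6
add a (repeat a, move left end past it): [x, f, l, i, a] len 5
add x (repeat x, move left end past it): [f, l, i, a, x] len 5
add q: [f, l, i, a, x, q] len 6
add i (repeat i, move left end past it): [a, x, q, i] len 4
add a (repeat a, move left end past it): [x, q, i, a] len 4
add x (repeat x, move left end past it): [q, i, a, x] len 4
add f: [q, i, a, x, f] len 5
add i (repeat i, move left end past it): [a, x, f, i] len 4
add i (repeat i, move left end past it): [i] len 1
add l: [i, l] len 2
add x: [i, l, x] len 3
add k: [i, l, x, k] len 4
Longest all-distinct length: 6.

6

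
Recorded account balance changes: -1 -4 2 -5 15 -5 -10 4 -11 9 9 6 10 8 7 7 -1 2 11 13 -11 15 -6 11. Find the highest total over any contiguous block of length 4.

Each size-4 window and its sum:
[-1, -4, 2, -5] → sum -8
[-4, 2, -5, 15] → sum 8
[2, -5, 15, -5] → sum 7
[-5, 15, -5, -10] → sum -5
[15, -5, -10, 4] → sum 4
[-5, -10, 4, -11] → sum -22
[-10, 4, -11, 9] → sum -8
[4, -11, 9, 9] → sum 11
[-11, 9, 9, 6] → sum 13
[9, 9, 6, 10] → sum 34
[9, 6, 10, 8] → sum 33
[6, 10, 8, 7] → sum 31
[10, 8, 7, 7] → sum 32
[8, 7, 7, -1] → sum 21
[7, 7, -1, 2] → sum 15
[7, -1, 2, 11] → sum 19
[-1, 2, 11, 13] → sum 25
[2, 11, 13, -11] → sum 15
[11, 13, -11, 15] → sum 28
[13, -11, 15, -6] → sum 11
[-11, 15, -6, 11] → sum 9
Highest of these is 34.

34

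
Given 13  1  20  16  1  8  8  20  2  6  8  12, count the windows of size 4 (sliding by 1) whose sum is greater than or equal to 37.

5

(13, 1, 20, 16) → sum 50  ≥ 37 ✓
(1, 20, 16, 1) → sum 38  ≥ 37 ✓
(20, 16, 1, 8) → sum 45  ≥ 37 ✓
(16, 1, 8, 8) → sum 33
(1, 8, 8, 20) → sum 37  ≥ 37 ✓
(8, 8, 20, 2) → sum 38  ≥ 37 ✓
(8, 20, 2, 6) → sum 36
(20, 2, 6, 8) → sum 36
(2, 6, 8, 12) → sum 28
5 windows satisfy the condition.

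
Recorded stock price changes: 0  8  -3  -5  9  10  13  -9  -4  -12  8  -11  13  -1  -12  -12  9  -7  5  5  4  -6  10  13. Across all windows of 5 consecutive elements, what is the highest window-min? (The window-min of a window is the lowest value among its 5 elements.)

(0, 8, -3, -5, 9) → min -5
(8, -3, -5, 9, 10) → min -5
(-3, -5, 9, 10, 13) → min -5
(-5, 9, 10, 13, -9) → min -9
(9, 10, 13, -9, -4) → min -9
(10, 13, -9, -4, -12) → min -12
(13, -9, -4, -12, 8) → min -12
(-9, -4, -12, 8, -11) → min -12
(-4, -12, 8, -11, 13) → min -12
(-12, 8, -11, 13, -1) → min -12
(8, -11, 13, -1, -12) → min -12
(-11, 13, -1, -12, -12) → min -12
(13, -1, -12, -12, 9) → min -12
(-1, -12, -12, 9, -7) → min -12
(-12, -12, 9, -7, 5) → min -12
(-12, 9, -7, 5, 5) → min -12
(9, -7, 5, 5, 4) → min -7
(-7, 5, 5, 4, -6) → min -7
(5, 5, 4, -6, 10) → min -6
(5, 4, -6, 10, 13) → min -6
Highest of these is -5.

-5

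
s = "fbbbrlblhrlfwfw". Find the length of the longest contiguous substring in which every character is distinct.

add f: [f] len 1
add b: [f, b] len 2
add b (repeat b, move left end past it): [b] len 1
add b (repeat b, move left end past it): [b] len 1
add r: [b, r] len 2
add l: [b, r, l] len 3
add b (repeat b, move left end past it): [r, l, b] len 3
add l (repeat l, move left end past it): [b, l] len 2
add h: [b, l, h] len 3
add r: [b, l, h, r] len 4
add l (repeat l, move left end past it): [h, r, l] len 3
add f: [h, r, l, f] len 4
add w: [h, r, l, f, w] len 5
add f (repeat f, move left end past it): [w, f] len 2
add w (repeat w, move left end past it): [f, w] len 2
Longest all-distinct length: 5.

5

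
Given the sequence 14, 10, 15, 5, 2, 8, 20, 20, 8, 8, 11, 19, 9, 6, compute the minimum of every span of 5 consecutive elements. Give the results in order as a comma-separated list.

Sliding a size-5 window across the 14 values:
[14, 10, 15, 5, 2] → min 2
[10, 15, 5, 2, 8] → min 2
[15, 5, 2, 8, 20] → min 2
[5, 2, 8, 20, 20] → min 2
[2, 8, 20, 20, 8] → min 2
[8, 20, 20, 8, 8] → min 8
[20, 20, 8, 8, 11] → min 8
[20, 8, 8, 11, 19] → min 8
[8, 8, 11, 19, 9] → min 8
[8, 11, 19, 9, 6] → min 6

2, 2, 2, 2, 2, 8, 8, 8, 8, 6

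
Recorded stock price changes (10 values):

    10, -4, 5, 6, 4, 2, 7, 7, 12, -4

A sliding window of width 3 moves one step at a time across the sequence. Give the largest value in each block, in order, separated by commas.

10, 6, 6, 6, 7, 7, 12, 12

Sliding a size-3 window across the 10 values:
10 -4 5 → max 10
-4 5 6 → max 6
5 6 4 → max 6
6 4 2 → max 6
4 2 7 → max 7
2 7 7 → max 7
7 7 12 → max 12
7 12 -4 → max 12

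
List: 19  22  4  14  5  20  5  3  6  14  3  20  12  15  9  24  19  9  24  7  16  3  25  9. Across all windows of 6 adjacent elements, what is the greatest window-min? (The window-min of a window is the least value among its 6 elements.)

9

Each size-6 window and its min:
[19, 22, 4, 14, 5, 20] → min 4
[22, 4, 14, 5, 20, 5] → min 4
[4, 14, 5, 20, 5, 3] → min 3
[14, 5, 20, 5, 3, 6] → min 3
[5, 20, 5, 3, 6, 14] → min 3
[20, 5, 3, 6, 14, 3] → min 3
[5, 3, 6, 14, 3, 20] → min 3
[3, 6, 14, 3, 20, 12] → min 3
[6, 14, 3, 20, 12, 15] → min 3
[14, 3, 20, 12, 15, 9] → min 3
[3, 20, 12, 15, 9, 24] → min 3
[20, 12, 15, 9, 24, 19] → min 9
[12, 15, 9, 24, 19, 9] → min 9
[15, 9, 24, 19, 9, 24] → min 9
[9, 24, 19, 9, 24, 7] → min 7
[24, 19, 9, 24, 7, 16] → min 7
[19, 9, 24, 7, 16, 3] → min 3
[9, 24, 7, 16, 3, 25] → min 3
[24, 7, 16, 3, 25, 9] → min 3
Greatest of these is 9.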